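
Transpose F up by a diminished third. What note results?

Abb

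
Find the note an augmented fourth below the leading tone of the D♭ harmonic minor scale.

The leading tone of Db harmonic minor is C.
An augmented fourth (6 semitones) below C lands on the letter G, giving Gb.

Gb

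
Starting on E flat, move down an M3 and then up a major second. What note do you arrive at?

A major third down from Eb is Cb (letter C, 4 semitones down).
A major second up from Cb is Db (letter D, 2 semitones up).

Db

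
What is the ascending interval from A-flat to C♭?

minor third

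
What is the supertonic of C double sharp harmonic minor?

D##

Degree 2 takes the letter 1 step above C, which is D.
In harmonic minor, degree 2 sits 2 semitones above the tonic. C## + 2 semitones is pitch class 4, spelled on D as D##.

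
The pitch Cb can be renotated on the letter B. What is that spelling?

Cb is pitch class 11. The letter B alone is pitch class 11.
Pitch class 11 on B needs no accidental: B.

B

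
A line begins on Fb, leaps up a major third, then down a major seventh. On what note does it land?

Bbb

A major third up from Fb is Ab (letter A, 4 semitones up).
A major seventh down from Ab is Bbb (letter B, 11 semitones down).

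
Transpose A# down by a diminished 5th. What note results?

D##

A fifth below A lands on the letter D.
A diminished fifth spans 6 semitones, so A# moves to pitch class 4. On the letter D that is D##.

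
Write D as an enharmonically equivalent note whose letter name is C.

Plain C sits 2 semitones below D, so on the letter C the same pitch needs a double sharp: C##.

C##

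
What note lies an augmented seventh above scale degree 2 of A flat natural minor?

Scale degree 2 of Ab natural minor is Bb.
An augmented seventh (12 semitones) above Bb lands on the letter A, giving A#.

A#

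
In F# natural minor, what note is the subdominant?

The F# natural minor scale runs F# G# A B C# D E.
Degree 4 is B.

B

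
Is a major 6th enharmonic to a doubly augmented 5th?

A major sixth spans 9 semitones; a doubly augmented fifth spans 9.
They are enharmonically equivalent.

Yes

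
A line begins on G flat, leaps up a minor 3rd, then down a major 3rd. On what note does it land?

Gbb

A minor third up from Gb is Bbb (letter B, 3 semitones up).
A major third down from Bbb is Gbb (letter G, 4 semitones down).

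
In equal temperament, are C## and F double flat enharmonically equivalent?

No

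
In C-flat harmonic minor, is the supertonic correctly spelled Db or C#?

Each scale degree takes a distinct letter name. Degree 2 of a scale on C must use the letter D.
Db and C# are enharmonically the same pitch, but only Db uses the letter D, so it is the correct spelling here.

Db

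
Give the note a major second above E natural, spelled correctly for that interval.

F#

A second above E lands on the letter F.
A major second spans 2 semitones, so E moves to pitch class 6. On the letter F that is F#.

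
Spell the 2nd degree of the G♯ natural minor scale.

Degree 2 takes the letter 1 step above G, which is A.
In natural minor, degree 2 sits 2 semitones above the tonic. G# + 2 semitones is pitch class 10, spelled on A as A#.

A#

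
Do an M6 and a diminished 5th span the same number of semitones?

No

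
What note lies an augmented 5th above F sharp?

C##

F up a perfect fifth is C, so the target letter is C.
From F#, an augmented fifth is 8 semitones up: C##.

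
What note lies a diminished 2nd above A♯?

A second above A lands on the letter B.
A diminished second spans 0 semitones, so A# moves to pitch class 10. On the letter B that is Bb.

Bb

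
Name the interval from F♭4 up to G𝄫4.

The letter names run F→G, a span of 1 letter step, so the interval is some kind of second.
Fb to Gbb is 1 semitone. A major second is 2, so 1 makes it minor.

minor second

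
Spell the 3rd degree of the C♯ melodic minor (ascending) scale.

E

Degree 3 takes the letter 2 steps above C, which is E.
In melodic minor (ascending), degree 3 sits 3 semitones above the tonic. C# + 3 semitones is pitch class 4, spelled on E as E.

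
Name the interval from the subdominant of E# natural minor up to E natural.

diminished fifth

The subdominant of E# natural minor is A#.
A# up to E: letters A→E make it a fifth; 6 semitones makes it diminished.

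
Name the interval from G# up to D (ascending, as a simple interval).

diminished fifth

The letter names run G→D, a span of 4 letter steps, so the interval is some kind of fifth.
G# to D is 6 semitones. A perfect fifth is 7, so 6 makes it diminished.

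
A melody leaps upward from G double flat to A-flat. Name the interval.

Counting letters G–A gives a second.
Gbb→Ab = 3 semitones, 1 wider than the major second (2), so augmented.

augmented second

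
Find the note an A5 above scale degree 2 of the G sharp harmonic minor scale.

E##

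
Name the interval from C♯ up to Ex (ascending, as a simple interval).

augmented third

Counting letters C–D–E gives a third.
C#→E## = 5 semitones, 1 wider than the major third (4), so augmented.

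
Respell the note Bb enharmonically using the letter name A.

Bb is pitch class 10. The letter A alone is pitch class 9.
To reach pitch class 10 from A requires an offset of +1 semitone, i.e. sharp: A#.

A#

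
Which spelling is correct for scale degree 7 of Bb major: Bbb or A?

Each scale degree takes a distinct letter name. Degree 7 of a scale on B must use the letter A.
A and Bbb are enharmonically the same pitch, but only A uses the letter A, so it is the correct spelling here.

A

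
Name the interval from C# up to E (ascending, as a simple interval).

minor third

Counting letters C–D–E gives a third.
C#→E = 3 semitones, 1 narrower than the major third (4), so minor.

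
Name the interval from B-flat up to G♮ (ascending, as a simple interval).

The letter names run B→G, a span of 5 letter steps, so the interval is some kind of sixth.
Bb to G is 9 semitones. A major sixth is 9, so 9 makes it major.

major sixth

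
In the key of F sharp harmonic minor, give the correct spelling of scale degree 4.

B

Degree 4 takes the letter 3 steps above F, which is B.
In harmonic minor, degree 4 sits 5 semitones above the tonic. F# + 5 semitones is pitch class 11, spelled on B as B.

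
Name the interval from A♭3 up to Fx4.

Counting letters A–B–C–D–E–F gives a sixth.
Ab→F## = 11 semitones, 2 wider than the major sixth (9), so doubly augmented.

doubly augmented sixth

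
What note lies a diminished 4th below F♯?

F down a perfect fourth is C, so the target letter is C.
From F#, a diminished fourth is 4 semitones down: C##.

C##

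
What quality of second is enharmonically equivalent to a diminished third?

A diminished third spans 2 semitones.
A second spanning 2 semitones is major (the major second is 2).

major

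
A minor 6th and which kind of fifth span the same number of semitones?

augmented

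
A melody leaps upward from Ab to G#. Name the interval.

augmented seventh

Counting letters A–B–C–D–E–F–G gives a seventh.
Ab→G# = 12 semitones, 1 wider than the major seventh (11), so augmented.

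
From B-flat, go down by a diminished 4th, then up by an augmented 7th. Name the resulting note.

A diminished fourth down from Bb is F# (letter F, 4 semitones down).
An augmented seventh up from F# is E## (letter E, 12 semitones up).

E##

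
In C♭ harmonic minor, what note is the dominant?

Gb

The Cb harmonic minor scale runs Cb Db Ebb Fb Gb Abb Bb.
Degree 5 is Gb.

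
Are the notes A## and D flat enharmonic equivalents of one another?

A## is pitch class 11; Db is pitch class 1.
The pitch classes differ (11 vs. 1), so they are not enharmonic equivalents.

No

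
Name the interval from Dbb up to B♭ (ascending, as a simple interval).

Counting letters D–E–F–G–A–B gives a sixth.
Dbb→Bb = 10 semitones, 1 wider than the major sixth (9), so augmented.

augmented sixth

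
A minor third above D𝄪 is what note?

F##

D up a major third is F#, so the target letter is F.
From D##, a minor third is 3 semitones up: F##.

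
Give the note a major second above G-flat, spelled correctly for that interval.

A second above G lands on the letter A.
A major second spans 2 semitones, so Gb moves to pitch class 8. On the letter A that is Ab.

Ab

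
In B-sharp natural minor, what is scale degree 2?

C##

Degree 2 takes the letter 1 step above B, which is C.
In natural minor, degree 2 sits 2 semitones above the tonic. B# + 2 semitones is pitch class 2, spelled on C as C##.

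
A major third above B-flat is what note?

D

A third above B lands on the letter D.
A major third spans 4 semitones, so Bb moves to pitch class 2. On the letter D that is D.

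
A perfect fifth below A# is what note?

D#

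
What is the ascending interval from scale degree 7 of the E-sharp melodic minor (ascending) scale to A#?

Scale degree 7 of E# melodic minor (ascending) is D##.
D## up to A#: letters D→A make it a fifth; 6 semitones makes it diminished.

diminished fifth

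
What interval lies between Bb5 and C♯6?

The letter names run B→C, a span of 1 letter step, so the interval is some kind of second.
Bb to C# is 3 semitones. A major second is 2, so 3 makes it augmented.

augmented second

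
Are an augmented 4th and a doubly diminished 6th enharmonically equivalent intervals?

Yes

An augmented fourth spans 6 semitones; a doubly diminished sixth spans 6.
They are enharmonically equivalent.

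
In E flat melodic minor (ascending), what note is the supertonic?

F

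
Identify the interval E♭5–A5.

Counting letters E–F–G–A gives a fourth.
Eb→A = 6 semitones, 1 wider than the perfect fourth (5), so augmented.

augmented fourth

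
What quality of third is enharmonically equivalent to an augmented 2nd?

An augmented second spans 3 semitones.
A third spanning 3 semitones is minor (the major third is 4).

minor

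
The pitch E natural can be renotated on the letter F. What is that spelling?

Fb

E is pitch class 4. The letter F alone is pitch class 5.
To reach pitch class 4 from F requires an offset of -1 semitone, i.e. flat: Fb.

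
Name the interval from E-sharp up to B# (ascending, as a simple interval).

Counting letters E–F–G–A–B gives a fifth.
E#→B# = 7 semitones, exactly the perfect fifth.

perfect fifth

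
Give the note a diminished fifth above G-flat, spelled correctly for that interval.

G up a perfect fifth is D, so the target letter is D.
From Gb, a diminished fifth is 6 semitones up: Dbb.

Dbb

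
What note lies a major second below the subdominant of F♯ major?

A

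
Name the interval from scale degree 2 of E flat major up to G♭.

Scale degree 2 of Eb major is F.
F up to Gb: letters F→G make it a second; 1 semitone makes it minor.

minor second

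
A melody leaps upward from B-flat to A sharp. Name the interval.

augmented seventh

The letter names run B→A, a span of 6 letter steps, so the interval is some kind of seventh.
Bb to A# is 12 semitones. A major seventh is 11, so 12 makes it augmented.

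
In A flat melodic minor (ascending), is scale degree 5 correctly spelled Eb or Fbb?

Each scale degree takes a distinct letter name. Degree 5 of a scale on A must use the letter E.
Eb and Fbb are enharmonically the same pitch, but only Eb uses the letter E, so it is the correct spelling here.

Eb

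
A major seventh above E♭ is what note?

E up a major seventh is D#, so the target letter is D.
From Eb, a major seventh is 11 semitones up: D.

D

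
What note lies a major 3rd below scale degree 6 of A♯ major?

D#

Scale degree 6 of A# major is F##.
A major third (4 semitones) below F## lands on the letter D, giving D#.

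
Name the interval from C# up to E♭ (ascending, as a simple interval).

The letter names run C→E, a span of 2 letter steps, so the interval is some kind of third.
C# to Eb is 2 semitones. A major third is 4, so 2 makes it diminished.

diminished third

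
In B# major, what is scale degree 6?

Degree 6 takes the letter 5 steps above B, which is G.
In major, degree 6 sits 9 semitones above the tonic. B# + 9 semitones is pitch class 9, spelled on G as G##.

G##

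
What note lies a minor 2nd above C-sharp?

C up a major second is D, so the target letter is D.
From C#, a minor second is 1 semitone up: D.

D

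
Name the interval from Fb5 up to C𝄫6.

Counting letters F–G–A–B–C gives a fifth.
Fb→Cbb = 6 semitones, 1 narrower than the perfect fifth (7), so diminished.

diminished fifth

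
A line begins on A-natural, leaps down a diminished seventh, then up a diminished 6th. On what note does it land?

A diminished seventh down from A is B# (letter B, 9 semitones down).
A diminished sixth up from B# is G (letter G, 7 semitones up).

G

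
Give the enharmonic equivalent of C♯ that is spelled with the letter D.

Plain D sits 1 semitone above C#, so on the letter D the same pitch needs a flat: Db.

Db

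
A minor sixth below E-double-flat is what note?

Gb

E down a major sixth is G, so the target letter is G.
From Ebb, a minor sixth is 8 semitones down: Gb.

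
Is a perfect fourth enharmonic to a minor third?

A perfect fourth spans 5 semitones; a minor third spans 3.
The spans differ, so they are not enharmonic equivalents.

No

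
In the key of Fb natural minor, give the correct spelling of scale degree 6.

Dbb

Degree 6 takes the letter 5 steps above F, which is D.
In natural minor, degree 6 sits 8 semitones above the tonic. Fb + 8 semitones is pitch class 0, spelled on D as Dbb.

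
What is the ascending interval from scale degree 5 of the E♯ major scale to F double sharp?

Scale degree 5 of E# major is B#.
B# up to F##: letters B→F make it a fifth; 7 semitones makes it perfect.

perfect fifth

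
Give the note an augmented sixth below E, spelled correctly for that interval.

Gb

E down a major sixth is G, so the target letter is G.
From E, an augmented sixth is 10 semitones down: Gb.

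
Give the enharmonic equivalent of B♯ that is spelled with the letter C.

Plain C sits at the same pitch as B#, so on the letter C the same pitch needs a natural: C.

C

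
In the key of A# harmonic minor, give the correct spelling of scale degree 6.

F#

Degree 6 takes the letter 5 steps above A, which is F.
In harmonic minor, degree 6 sits 8 semitones above the tonic. A# + 8 semitones is pitch class 6, spelled on F as F#.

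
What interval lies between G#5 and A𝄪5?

The letter names run G→A, a span of 1 letter step, so the interval is some kind of second.
G# to A## is 3 semitones. A major second is 2, so 3 makes it augmented.

augmented second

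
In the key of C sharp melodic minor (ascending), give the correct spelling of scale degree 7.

The C# melodic minor (ascending) scale runs C# D# E F# G# A# B#.
Degree 7 is B#.

B#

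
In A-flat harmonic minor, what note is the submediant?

Degree 6 takes the letter 5 steps above A, which is F.
In harmonic minor, degree 6 sits 8 semitones above the tonic. Ab + 8 semitones is pitch class 4, spelled on F as Fb.

Fb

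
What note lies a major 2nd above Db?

D up a major second is E, so the target letter is E.
From Db, a major second is 2 semitones up: Eb.

Eb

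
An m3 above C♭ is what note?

C up a major third is E, so the target letter is E.
From Cb, a minor third is 3 semitones up: Ebb.

Ebb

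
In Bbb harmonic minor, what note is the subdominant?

Ebb

The Bbb harmonic minor scale runs Bbb Cb Dbb Ebb Fb Gbb Ab.
Degree 4 is Ebb.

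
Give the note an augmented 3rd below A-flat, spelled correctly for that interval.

A third below A lands on the letter F.
An augmented third spans 5 semitones, so Ab moves to pitch class 3. On the letter F that is Fbb.

Fbb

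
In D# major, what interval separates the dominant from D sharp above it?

perfect fourth

The dominant of D# major is A#.
A# up to D#: letters A→D make it a fourth; 5 semitones makes it perfect.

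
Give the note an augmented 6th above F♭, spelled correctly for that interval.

D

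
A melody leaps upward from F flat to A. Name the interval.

The letter names run F→A, a span of 2 letter steps, so the interval is some kind of third.
Fb to A is 5 semitones. A major third is 4, so 5 makes it augmented.

augmented third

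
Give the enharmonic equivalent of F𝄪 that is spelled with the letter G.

G

F## is pitch class 7. The letter G alone is pitch class 7.
Pitch class 7 on G needs no accidental: G.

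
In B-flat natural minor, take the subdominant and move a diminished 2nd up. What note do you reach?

The subdominant of Bb natural minor is Eb.
A diminished second (0 semitones) above Eb lands on the letter F, giving Fbb.

Fbb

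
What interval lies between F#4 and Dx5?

The letter names run F→D, a span of 5 letter steps, so the interval is some kind of sixth.
F# to D## is 10 semitones. A major sixth is 9, so 10 makes it augmented.

augmented sixth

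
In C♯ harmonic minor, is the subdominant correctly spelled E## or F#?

F#

Each scale degree takes a distinct letter name. Degree 4 of a scale on C must use the letter F.
F# and E## are enharmonically the same pitch, but only F# uses the letter F, so it is the correct spelling here.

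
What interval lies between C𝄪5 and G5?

The letter names run C→G, a span of 4 letter steps, so the interval is some kind of fifth.
C## to G is 5 semitones. A perfect fifth is 7, so 5 makes it doubly diminished.

doubly diminished fifth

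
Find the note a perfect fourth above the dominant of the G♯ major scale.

The dominant of G# major is D#.
A perfect fourth (5 semitones) above D# lands on the letter G, giving G#.

G#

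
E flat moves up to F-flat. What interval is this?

minor second

Counting letters E–F gives a second.
Eb→Fb = 1 semitone, 1 narrower than the major second (2), so minor.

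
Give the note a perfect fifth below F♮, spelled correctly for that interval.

Bb

A fifth below F lands on the letter B.
A perfect fifth spans 7 semitones, so F moves to pitch class 10. On the letter B that is Bb.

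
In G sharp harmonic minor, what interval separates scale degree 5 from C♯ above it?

minor seventh

Scale degree 5 of G# harmonic minor is D#.
D# up to C#: letters D→C make it a seventh; 10 semitones makes it minor.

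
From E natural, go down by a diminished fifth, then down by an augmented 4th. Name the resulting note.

A diminished fifth down from E is A# (letter A, 6 semitones down).
An augmented fourth down from A# is E (letter E, 6 semitones down).

E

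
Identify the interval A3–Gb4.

The letter names run A→G, a span of 6 letter steps, so the interval is some kind of seventh.
A to Gb is 9 semitones. A major seventh is 11, so 9 makes it diminished.

diminished seventh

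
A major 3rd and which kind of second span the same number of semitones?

A major third spans 4 semitones.
A second spanning 4 semitones is doubly augmented (the major second is 2).

doubly augmented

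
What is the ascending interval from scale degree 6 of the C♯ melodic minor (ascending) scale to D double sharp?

Scale degree 6 of C# melodic minor (ascending) is A#.
A# up to D##: letters A→D make it a fourth; 6 semitones makes it augmented.

augmented fourth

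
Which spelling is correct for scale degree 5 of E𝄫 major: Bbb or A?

Bbb

Each scale degree takes a distinct letter name. Degree 5 of a scale on E must use the letter B.
Bbb and A are enharmonically the same pitch, but only Bbb uses the letter B, so it is the correct spelling here.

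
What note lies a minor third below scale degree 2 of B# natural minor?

Scale degree 2 of B# natural minor is C##.
A minor third (3 semitones) below C## lands on the letter A, giving A##.

A##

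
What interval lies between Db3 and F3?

major third

Counting letters D–E–F gives a third.
Db→F = 4 semitones, exactly the major third.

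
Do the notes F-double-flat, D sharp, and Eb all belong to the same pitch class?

Fbb = pitch class 3 and D# = pitch class 3 and Eb = pitch class 3 — the same pitch class, so they are enharmonic equivalents.

Yes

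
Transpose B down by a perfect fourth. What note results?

F#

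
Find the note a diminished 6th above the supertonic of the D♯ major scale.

The supertonic of D# major is E#.
A diminished sixth (7 semitones) above E# lands on the letter C, giving C.

C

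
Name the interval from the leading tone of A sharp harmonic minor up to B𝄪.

The leading tone of A# harmonic minor is G##.
G## up to B##: letters G→B make it a third; 4 semitones makes it major.

major third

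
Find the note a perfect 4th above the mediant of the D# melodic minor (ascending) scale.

B

The mediant of D# melodic minor (ascending) is F#.
A perfect fourth (5 semitones) above F# lands on the letter B, giving B.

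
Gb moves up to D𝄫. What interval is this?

Counting letters G–A–B–C–D gives a fifth.
Gb→Dbb = 6 semitones, 1 narrower than the perfect fifth (7), so diminished.

diminished fifth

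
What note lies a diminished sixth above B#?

G

A sixth above B lands on the letter G.
A diminished sixth spans 7 semitones, so B# moves to pitch class 7. On the letter G that is G.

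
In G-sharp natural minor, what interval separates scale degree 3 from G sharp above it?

major sixth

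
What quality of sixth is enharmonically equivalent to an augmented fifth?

An augmented fifth spans 8 semitones.
A sixth spanning 8 semitones is minor (the major sixth is 9).

minor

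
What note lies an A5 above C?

A fifth above C lands on the letter G.
An augmented fifth spans 8 semitones, so C moves to pitch class 8. On the letter G that is G#.

G#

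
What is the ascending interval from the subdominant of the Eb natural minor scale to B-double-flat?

The subdominant of Eb natural minor is Ab.
Ab up to Bbb: letters A→B make it a second; 1 semitone makes it minor.

minor second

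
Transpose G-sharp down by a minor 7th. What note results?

A#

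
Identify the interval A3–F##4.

The letter names run A→F, a span of 5 letter steps, so the interval is some kind of sixth.
A to F## is 10 semitones. A major sixth is 9, so 10 makes it augmented.

augmented sixth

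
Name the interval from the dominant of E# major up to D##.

The dominant of E# major is B#.
B# up to D##: letters B→D make it a third; 4 semitones makes it major.

major third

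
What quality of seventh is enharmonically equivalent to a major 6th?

A major sixth spans 9 semitones.
A seventh spanning 9 semitones is diminished (the major seventh is 11).

diminished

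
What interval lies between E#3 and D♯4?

minor seventh

Counting letters E–F–G–A–B–C–D gives a seventh.
E#→D# = 10 semitones, 1 narrower than the major seventh (11), so minor.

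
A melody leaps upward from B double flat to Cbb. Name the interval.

minor second

Counting letters B–C gives a second.
Bbb→Cbb = 1 semitone, 1 narrower than the major second (2), so minor.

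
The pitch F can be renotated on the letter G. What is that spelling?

Gbb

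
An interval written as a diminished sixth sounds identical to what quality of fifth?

perfect

A diminished sixth spans 7 semitones.
A fifth spanning 7 semitones is perfect (the perfect fifth is 7).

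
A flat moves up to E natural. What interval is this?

augmented fifth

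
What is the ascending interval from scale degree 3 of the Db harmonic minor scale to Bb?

augmented fourth

Scale degree 3 of Db harmonic minor is Fb.
Fb up to Bb: letters F→B make it a fourth; 6 semitones makes it augmented.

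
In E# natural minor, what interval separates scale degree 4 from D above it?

Scale degree 4 of E# natural minor is A#.
A# up to D: letters A→D make it a fourth; 4 semitones makes it diminished.

diminished fourth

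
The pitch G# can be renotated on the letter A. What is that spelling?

Ab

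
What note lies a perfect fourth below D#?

A#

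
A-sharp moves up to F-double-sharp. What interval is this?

major sixth

Counting letters A–B–C–D–E–F gives a sixth.
A#→F## = 9 semitones, exactly the major sixth.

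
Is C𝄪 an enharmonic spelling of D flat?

C## is pitch class 2; Db is pitch class 1.
The pitch classes differ (2 vs. 1), so they are not enharmonic equivalents.

No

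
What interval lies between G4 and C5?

Counting letters G–A–B–C gives a fourth.
G→C = 5 semitones, exactly the perfect fourth.

perfect fourth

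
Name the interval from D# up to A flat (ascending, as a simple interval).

The letter names run D→A, a span of 4 letter steps, so the interval is some kind of fifth.
D# to Ab is 5 semitones. A perfect fifth is 7, so 5 makes it doubly diminished.

doubly diminished fifth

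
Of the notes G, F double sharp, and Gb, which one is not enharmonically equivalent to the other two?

In 12-tone equal temperament, enharmonic equivalents share a pitch class. G is pitch class 7; F## is pitch class 7; Gb is pitch class 6.
G and F## share pitch class 7, while Gb is pitch class 6.

Gb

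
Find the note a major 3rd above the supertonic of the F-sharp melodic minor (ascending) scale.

B#

The supertonic of F# melodic minor (ascending) is G#.
A major third (4 semitones) above G# lands on the letter B, giving B#.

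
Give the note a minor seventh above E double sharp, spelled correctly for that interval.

D##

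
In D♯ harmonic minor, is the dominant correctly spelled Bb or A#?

A#

Each scale degree takes a distinct letter name. Degree 5 of a scale on D must use the letter A.
A# and Bb are enharmonically the same pitch, but only A# uses the letter A, so it is the correct spelling here.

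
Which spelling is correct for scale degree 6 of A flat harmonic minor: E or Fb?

Each scale degree takes a distinct letter name. Degree 6 of a scale on A must use the letter F.
Fb and E are enharmonically the same pitch, but only Fb uses the letter F, so it is the correct spelling here.

Fb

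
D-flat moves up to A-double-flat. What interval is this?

diminished fifth

The letter names run D→A, a span of 4 letter steps, so the interval is some kind of fifth.
Db to Abb is 6 semitones. A perfect fifth is 7, so 6 makes it diminished.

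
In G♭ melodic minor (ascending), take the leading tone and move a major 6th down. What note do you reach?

Ab

The leading tone of Gb melodic minor (ascending) is F.
A major sixth (9 semitones) below F lands on the letter A, giving Ab.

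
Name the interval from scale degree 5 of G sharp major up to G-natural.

Scale degree 5 of G# major is D#.
D# up to G: letters D→G make it a fourth; 4 semitones makes it diminished.

diminished fourth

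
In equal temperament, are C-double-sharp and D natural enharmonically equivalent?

Yes

C## = pitch class 2 and D = pitch class 2 — the same pitch class, so they are enharmonic equivalents.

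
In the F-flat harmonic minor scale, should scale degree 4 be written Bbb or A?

Each scale degree takes a distinct letter name. Degree 4 of a scale on F must use the letter B.
Bbb and A are enharmonically the same pitch, but only Bbb uses the letter B, so it is the correct spelling here.

Bbb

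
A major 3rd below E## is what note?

E down a major third is C, so the target letter is C.
From E##, a major third is 4 semitones down: C##.

C##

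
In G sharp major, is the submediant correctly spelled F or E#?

Each scale degree takes a distinct letter name. Degree 6 of a scale on G must use the letter E.
E# and F are enharmonically the same pitch, but only E# uses the letter E, so it is the correct spelling here.

E#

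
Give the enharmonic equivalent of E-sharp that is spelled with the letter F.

F

Plain F sits at the same pitch as E#, so on the letter F the same pitch needs a natural: F.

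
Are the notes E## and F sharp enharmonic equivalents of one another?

E## is pitch class 6; F# is pitch class 6.
All spellings map to pitch class 6, so they are enharmonically equivalent.

Yes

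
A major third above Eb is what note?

G

E up a major third is G#, so the target letter is G.
From Eb, a major third is 4 semitones up: G.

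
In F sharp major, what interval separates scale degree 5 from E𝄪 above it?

Scale degree 5 of F# major is C#.
C# up to E##: letters C→E make it a third; 5 semitones makes it augmented.

augmented third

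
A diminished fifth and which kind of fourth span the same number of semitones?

augmented

A diminished fifth spans 6 semitones.
A fourth spanning 6 semitones is augmented (the perfect fourth is 5).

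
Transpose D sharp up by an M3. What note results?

F##

D up a major third is F#, so the target letter is F.
From D#, a major third is 4 semitones up: F##.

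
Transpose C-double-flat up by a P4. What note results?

Fbb

C up a perfect fourth is F, so the target letter is F.
From Cbb, a perfect fourth is 5 semitones up: Fbb.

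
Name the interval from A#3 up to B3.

The letter names run A→B, a span of 1 letter step, so the interval is some kind of second.
A# to B is 1 semitone. A major second is 2, so 1 makes it minor.

minor second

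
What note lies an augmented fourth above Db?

G

A fourth above D lands on the letter G.
An augmented fourth spans 6 semitones, so Db moves to pitch class 7. On the letter G that is G.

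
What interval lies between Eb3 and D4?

major seventh

The letter names run E→D, a span of 6 letter steps, so the interval is some kind of seventh.
Eb to D is 11 semitones. A major seventh is 11, so 11 makes it major.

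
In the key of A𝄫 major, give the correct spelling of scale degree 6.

The Abb major scale runs Abb Bbb Cb Dbb Ebb Fb Gb.
Degree 6 is Fb.

Fb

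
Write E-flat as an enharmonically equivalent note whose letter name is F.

Plain F sits 2 semitones above Eb, so on the letter F the same pitch needs a double flat: Fbb.

Fbb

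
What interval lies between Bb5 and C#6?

augmented second

The letter names run B→C, a span of 1 letter step, so the interval is some kind of second.
Bb to C# is 3 semitones. A major second is 2, so 3 makes it augmented.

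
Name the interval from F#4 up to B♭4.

diminished fourth

The letter names run F→B, a span of 3 letter steps, so the interval is some kind of fourth.
F# to Bb is 4 semitones. A perfect fourth is 5, so 4 makes it diminished.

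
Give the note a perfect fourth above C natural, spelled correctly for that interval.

F

C up a perfect fourth is F, so the target letter is F.
From C, a perfect fourth is 5 semitones up: F.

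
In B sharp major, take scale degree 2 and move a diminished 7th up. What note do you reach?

Scale degree 2 of B# major is C##.
A diminished seventh (9 semitones) above C## lands on the letter B, giving B.

B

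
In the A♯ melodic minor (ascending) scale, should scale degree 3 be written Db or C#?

C#

Each scale degree takes a distinct letter name. Degree 3 of a scale on A must use the letter C.
C# and Db are enharmonically the same pitch, but only C# uses the letter C, so it is the correct spelling here.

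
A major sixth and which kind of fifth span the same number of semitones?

doubly augmented

A major sixth spans 9 semitones.
A fifth spanning 9 semitones is doubly augmented (the perfect fifth is 7).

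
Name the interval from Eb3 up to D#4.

augmented seventh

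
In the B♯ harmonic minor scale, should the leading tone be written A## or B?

Each scale degree takes a distinct letter name. Degree 7 of a scale on B must use the letter A.
A## and B are enharmonically the same pitch, but only A## uses the letter A, so it is the correct spelling here.

A##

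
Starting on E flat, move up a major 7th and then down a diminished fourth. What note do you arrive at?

A#

A major seventh up from Eb is D (letter D, 11 semitones up).
A diminished fourth down from D is A# (letter A, 4 semitones down).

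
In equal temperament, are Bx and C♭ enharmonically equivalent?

B## is pitch class 1; Cb is pitch class 11.
The pitch classes differ (1 vs. 11), so they are not enharmonic equivalents.

No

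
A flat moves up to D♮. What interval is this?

augmented fourth

Counting letters A–B–C–D gives a fourth.
Ab→D = 6 semitones, 1 wider than the perfect fourth (5), so augmented.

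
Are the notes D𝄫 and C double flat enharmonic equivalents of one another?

Two spellings are enharmonically equivalent only if they share a pitch class.
Here Dbb → 0, Cbb → 10; 0 ≠ 10, so they are not.

No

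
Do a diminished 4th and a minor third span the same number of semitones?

No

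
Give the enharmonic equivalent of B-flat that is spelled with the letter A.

A#

Plain A sits 1 semitone below Bb, so on the letter A the same pitch needs a sharp: A#.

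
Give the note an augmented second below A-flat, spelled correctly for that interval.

A down a major second is G, so the target letter is G.
From Ab, an augmented second is 3 semitones down: Gbb.

Gbb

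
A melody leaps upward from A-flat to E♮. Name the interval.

Counting letters A–B–C–D–E gives a fifth.
Ab→E = 8 semitones, 1 wider than the perfect fifth (7), so augmented.

augmented fifth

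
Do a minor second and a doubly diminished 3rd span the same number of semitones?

A minor second spans 1 semitone; a doubly diminished third spans 1.
They are enharmonically equivalent.

Yes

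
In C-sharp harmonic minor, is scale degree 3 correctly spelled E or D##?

Each scale degree takes a distinct letter name. Degree 3 of a scale on C must use the letter E.
E and D## are enharmonically the same pitch, but only E uses the letter E, so it is the correct spelling here.

E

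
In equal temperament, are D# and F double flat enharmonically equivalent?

Yes

D# = pitch class 3 and Fbb = pitch class 3 — the same pitch class, so they are enharmonic equivalents.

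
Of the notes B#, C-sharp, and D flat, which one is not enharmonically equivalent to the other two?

In 12-tone equal temperament, enharmonic equivalents share a pitch class. B# is pitch class 0; C# is pitch class 1; Db is pitch class 1.
C# and Db share pitch class 1, while B# is pitch class 0.

B#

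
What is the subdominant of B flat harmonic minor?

The Bb harmonic minor scale runs Bb C Db Eb F Gb A.
Degree 4 is Eb.

Eb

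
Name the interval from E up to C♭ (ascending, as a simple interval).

The letter names run E→C, a span of 5 letter steps, so the interval is some kind of sixth.
E to Cb is 7 semitones. A major sixth is 9, so 7 makes it diminished.

diminished sixth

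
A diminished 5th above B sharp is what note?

F#

B up a perfect fifth is F#, so the target letter is F.
From B#, a diminished fifth is 6 semitones up: F#.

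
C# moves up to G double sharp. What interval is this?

augmented fifth

The letter names run C→G, a span of 4 letter steps, so the interval is some kind of fifth.
C# to G## is 8 semitones. A perfect fifth is 7, so 8 makes it augmented.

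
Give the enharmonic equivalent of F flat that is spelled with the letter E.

E

Plain E sits at the same pitch as Fb, so on the letter E the same pitch needs a natural: E.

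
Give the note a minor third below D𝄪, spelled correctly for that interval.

B##

D down a major third is Bb, so the target letter is B.
From D##, a minor third is 3 semitones down: B##.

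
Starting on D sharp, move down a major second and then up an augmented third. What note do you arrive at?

E##

A major second down from D# is C# (letter C, 2 semitones down).
An augmented third up from C# is E## (letter E, 5 semitones up).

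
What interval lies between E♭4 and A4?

augmented fourth

The letter names run E→A, a span of 3 letter steps, so the interval is some kind of fourth.
Eb to A is 6 semitones. A perfect fourth is 5, so 6 makes it augmented.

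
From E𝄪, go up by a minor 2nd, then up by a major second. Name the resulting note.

A minor second up from E## is F## (letter F, 1 semitone up).
A major second up from F## is G## (letter G, 2 semitones up).

G##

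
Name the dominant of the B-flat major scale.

F

The Bb major scale runs Bb C D Eb F G A.
Degree 5 is F.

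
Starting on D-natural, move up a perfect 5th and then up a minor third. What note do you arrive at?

C

A perfect fifth up from D is A (letter A, 7 semitones up).
A minor third up from A is C (letter C, 3 semitones up).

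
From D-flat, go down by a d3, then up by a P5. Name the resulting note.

F#

A diminished third down from Db is B (letter B, 2 semitones down).
A perfect fifth up from B is F# (letter F, 7 semitones up).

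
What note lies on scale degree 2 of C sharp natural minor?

D#

The C# natural minor scale runs C# D# E F# G# A B.
Degree 2 is D#.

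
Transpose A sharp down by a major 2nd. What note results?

A second below A lands on the letter G.
A major second spans 2 semitones, so A# moves to pitch class 8. On the letter G that is G#.

G#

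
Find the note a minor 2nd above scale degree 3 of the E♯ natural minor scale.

A

Scale degree 3 of E# natural minor is G#.
A minor second (1 semitone) above G# lands on the letter A, giving A.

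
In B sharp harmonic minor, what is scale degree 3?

The B# harmonic minor scale runs B# C## D# E# F## G# A##.
Degree 3 is D#.

D#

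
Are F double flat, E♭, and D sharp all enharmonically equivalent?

Fbb = pitch class 3 and Eb = pitch class 3 and D# = pitch class 3 — the same pitch class, so they are enharmonic equivalents.

Yes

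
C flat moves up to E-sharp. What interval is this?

The letter names run C→E, a span of 2 letter steps, so the interval is some kind of third.
Cb to E# is 6 semitones. A major third is 4, so 6 makes it doubly augmented.

doubly augmented third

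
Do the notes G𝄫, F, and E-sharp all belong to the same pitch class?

Yes

Gbb = pitch class 5 and F = pitch class 5 and E# = pitch class 5 — the same pitch class, so they are enharmonic equivalents.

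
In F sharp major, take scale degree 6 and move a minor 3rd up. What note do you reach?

Scale degree 6 of F# major is D#.
A minor third (3 semitones) above D# lands on the letter F, giving F#.

F#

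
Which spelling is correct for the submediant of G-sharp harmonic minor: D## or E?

E

Each scale degree takes a distinct letter name. Degree 6 of a scale on G must use the letter E.
E and D## are enharmonically the same pitch, but only E uses the letter E, so it is the correct spelling here.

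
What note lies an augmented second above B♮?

C##

A second above B lands on the letter C.
An augmented second spans 3 semitones, so B moves to pitch class 2. On the letter C that is C##.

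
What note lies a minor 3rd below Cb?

A third below C lands on the letter A.
A minor third spans 3 semitones, so Cb moves to pitch class 8. On the letter A that is Ab.

Ab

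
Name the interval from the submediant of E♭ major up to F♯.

The submediant of Eb major is C.
C up to F#: letters C→F make it a fourth; 6 semitones makes it augmented.

augmented fourth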